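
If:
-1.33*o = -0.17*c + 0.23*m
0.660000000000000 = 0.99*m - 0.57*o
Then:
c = 8.60249554367201*o + 0.901960784313726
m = 0.575757575757576*o + 0.666666666666667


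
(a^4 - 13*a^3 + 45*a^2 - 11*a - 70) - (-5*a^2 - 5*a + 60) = a^4 - 13*a^3 + 50*a^2 - 6*a - 130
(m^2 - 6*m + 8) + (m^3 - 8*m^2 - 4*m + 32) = m^3 - 7*m^2 - 10*m + 40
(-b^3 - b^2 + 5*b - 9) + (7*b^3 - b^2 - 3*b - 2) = 6*b^3 - 2*b^2 + 2*b - 11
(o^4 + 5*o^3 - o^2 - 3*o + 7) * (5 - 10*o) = -10*o^5 - 45*o^4 + 35*o^3 + 25*o^2 - 85*o + 35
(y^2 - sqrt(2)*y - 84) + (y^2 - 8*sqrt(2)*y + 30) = 2*y^2 - 9*sqrt(2)*y - 54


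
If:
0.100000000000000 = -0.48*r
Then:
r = -0.21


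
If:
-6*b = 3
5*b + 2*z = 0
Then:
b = -1/2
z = 5/4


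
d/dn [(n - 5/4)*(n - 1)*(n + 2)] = 3*n^2 - n/2 - 13/4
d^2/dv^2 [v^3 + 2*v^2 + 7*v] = 6*v + 4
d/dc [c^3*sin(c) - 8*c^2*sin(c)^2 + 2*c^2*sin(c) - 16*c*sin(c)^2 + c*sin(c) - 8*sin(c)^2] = c^3*cos(c) + 3*c^2*sin(c) - 8*c^2*sin(2*c) + 2*c^2*cos(c) + 4*c*sin(c) - 8*c*sin(2*c) + c*cos(c) + 8*sqrt(2)*c*cos(2*c + pi/4) - 8*c + sin(c) + 8*sqrt(2)*cos(2*c + pi/4) - 8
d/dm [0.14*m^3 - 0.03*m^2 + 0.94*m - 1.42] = 0.42*m^2 - 0.06*m + 0.94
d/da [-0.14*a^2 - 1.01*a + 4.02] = -0.28*a - 1.01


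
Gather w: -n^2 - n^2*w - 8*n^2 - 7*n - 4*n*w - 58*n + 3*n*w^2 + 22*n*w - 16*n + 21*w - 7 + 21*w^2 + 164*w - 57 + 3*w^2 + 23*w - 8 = -9*n^2 - 81*n + w^2*(3*n + 24) + w*(-n^2 + 18*n + 208) - 72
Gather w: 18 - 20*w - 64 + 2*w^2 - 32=2*w^2 - 20*w - 78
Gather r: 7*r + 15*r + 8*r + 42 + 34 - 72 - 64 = 30*r - 60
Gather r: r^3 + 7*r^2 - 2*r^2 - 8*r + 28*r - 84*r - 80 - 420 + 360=r^3 + 5*r^2 - 64*r - 140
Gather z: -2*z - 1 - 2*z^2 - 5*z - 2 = -2*z^2 - 7*z - 3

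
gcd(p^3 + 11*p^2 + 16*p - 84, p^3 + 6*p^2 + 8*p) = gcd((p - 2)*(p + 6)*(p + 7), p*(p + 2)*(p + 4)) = 1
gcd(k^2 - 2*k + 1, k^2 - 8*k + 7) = k - 1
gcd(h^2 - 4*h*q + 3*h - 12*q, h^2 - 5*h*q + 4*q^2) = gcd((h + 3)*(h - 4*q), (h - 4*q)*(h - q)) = -h + 4*q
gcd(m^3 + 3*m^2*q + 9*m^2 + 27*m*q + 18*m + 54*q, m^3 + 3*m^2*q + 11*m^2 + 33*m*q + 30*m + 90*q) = m^2 + 3*m*q + 6*m + 18*q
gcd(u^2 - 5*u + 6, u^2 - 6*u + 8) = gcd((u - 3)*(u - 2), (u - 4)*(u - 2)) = u - 2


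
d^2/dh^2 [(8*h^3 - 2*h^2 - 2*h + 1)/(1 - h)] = 2*(-8*h^3 + 24*h^2 - 24*h + 3)/(h^3 - 3*h^2 + 3*h - 1)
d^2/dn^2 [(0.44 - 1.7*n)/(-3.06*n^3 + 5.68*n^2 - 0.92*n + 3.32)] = (95.50872*n^5 - 226.723968*n^4 + 222.481312*n^3 + 114.642816*n^2 - 205.372224*n + 26.234816)/(28.652616*n^9 - 159.555744*n^8 + 322.012368*n^7 - 372.453904*n^6 + 443.039712*n^5 - 391.834944*n^4 + 206.058272*n^3 - 196.25184*n^2 + 30.421824*n - 36.594368)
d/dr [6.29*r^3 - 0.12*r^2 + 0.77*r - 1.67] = 18.87*r^2 - 0.24*r + 0.77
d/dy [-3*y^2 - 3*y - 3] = -6*y - 3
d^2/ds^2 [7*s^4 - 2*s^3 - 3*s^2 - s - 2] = 84*s^2 - 12*s - 6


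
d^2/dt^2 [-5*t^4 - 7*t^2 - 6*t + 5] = -60*t^2 - 14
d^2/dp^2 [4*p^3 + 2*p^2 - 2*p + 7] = 24*p + 4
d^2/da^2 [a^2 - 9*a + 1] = 2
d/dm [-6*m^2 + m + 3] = 1 - 12*m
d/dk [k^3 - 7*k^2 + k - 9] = 3*k^2 - 14*k + 1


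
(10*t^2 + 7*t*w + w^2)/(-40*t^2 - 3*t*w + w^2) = (-2*t - w)/(8*t - w)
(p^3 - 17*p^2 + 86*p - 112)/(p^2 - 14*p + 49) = (p^2 - 10*p + 16)/(p - 7)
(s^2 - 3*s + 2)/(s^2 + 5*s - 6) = (s - 2)/(s + 6)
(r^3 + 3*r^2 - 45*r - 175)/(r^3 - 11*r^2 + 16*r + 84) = (r^2 + 10*r + 25)/(r^2 - 4*r - 12)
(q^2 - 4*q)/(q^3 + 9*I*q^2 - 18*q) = (q - 4)/(q^2 + 9*I*q - 18)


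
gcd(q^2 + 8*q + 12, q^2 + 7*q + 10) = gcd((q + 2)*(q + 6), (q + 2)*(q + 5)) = q + 2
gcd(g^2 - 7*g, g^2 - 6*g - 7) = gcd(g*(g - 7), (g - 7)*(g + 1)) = g - 7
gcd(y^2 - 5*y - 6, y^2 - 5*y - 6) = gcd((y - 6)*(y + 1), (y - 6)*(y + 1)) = y^2 - 5*y - 6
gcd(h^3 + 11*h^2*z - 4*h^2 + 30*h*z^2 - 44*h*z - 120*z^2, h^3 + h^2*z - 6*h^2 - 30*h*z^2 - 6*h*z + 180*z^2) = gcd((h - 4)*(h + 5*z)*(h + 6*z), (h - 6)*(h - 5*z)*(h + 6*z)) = h + 6*z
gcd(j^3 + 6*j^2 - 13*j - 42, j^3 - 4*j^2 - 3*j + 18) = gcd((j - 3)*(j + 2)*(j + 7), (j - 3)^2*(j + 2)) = j^2 - j - 6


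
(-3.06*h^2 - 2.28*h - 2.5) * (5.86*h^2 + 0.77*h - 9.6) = -17.9316*h^4 - 15.717*h^3 + 12.9704*h^2 + 19.963*h + 24.0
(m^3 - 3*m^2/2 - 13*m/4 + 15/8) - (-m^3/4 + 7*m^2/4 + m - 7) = 5*m^3/4 - 13*m^2/4 - 17*m/4 + 71/8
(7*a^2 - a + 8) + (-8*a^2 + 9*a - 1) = -a^2 + 8*a + 7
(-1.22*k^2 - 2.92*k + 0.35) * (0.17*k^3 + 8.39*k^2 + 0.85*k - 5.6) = -0.2074*k^5 - 10.7322*k^4 - 25.4763*k^3 + 7.2865*k^2 + 16.6495*k - 1.96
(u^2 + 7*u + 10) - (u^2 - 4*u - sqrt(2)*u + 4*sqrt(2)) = sqrt(2)*u + 11*u - 4*sqrt(2) + 10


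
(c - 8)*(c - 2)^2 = c^3 - 12*c^2 + 36*c - 32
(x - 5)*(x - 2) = x^2 - 7*x + 10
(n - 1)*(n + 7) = n^2 + 6*n - 7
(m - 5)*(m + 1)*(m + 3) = m^3 - m^2 - 17*m - 15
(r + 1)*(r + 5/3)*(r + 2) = r^3 + 14*r^2/3 + 7*r + 10/3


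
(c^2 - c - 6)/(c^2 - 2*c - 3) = (c + 2)/(c + 1)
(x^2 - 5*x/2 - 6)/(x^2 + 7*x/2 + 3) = (x - 4)/(x + 2)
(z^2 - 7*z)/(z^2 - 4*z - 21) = z/(z + 3)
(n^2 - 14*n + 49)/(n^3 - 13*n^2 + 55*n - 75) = (n^2 - 14*n + 49)/(n^3 - 13*n^2 + 55*n - 75)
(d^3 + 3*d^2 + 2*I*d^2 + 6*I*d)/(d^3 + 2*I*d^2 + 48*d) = (d^2 + d*(3 + 2*I) + 6*I)/(d^2 + 2*I*d + 48)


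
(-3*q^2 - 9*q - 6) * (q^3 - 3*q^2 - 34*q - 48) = -3*q^5 + 123*q^3 + 468*q^2 + 636*q + 288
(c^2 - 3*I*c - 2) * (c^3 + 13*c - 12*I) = c^5 - 3*I*c^4 + 11*c^3 - 51*I*c^2 - 62*c + 24*I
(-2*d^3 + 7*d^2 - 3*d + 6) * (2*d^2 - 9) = -4*d^5 + 14*d^4 + 12*d^3 - 51*d^2 + 27*d - 54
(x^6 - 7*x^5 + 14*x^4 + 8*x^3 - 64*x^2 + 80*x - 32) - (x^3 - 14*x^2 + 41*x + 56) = x^6 - 7*x^5 + 14*x^4 + 7*x^3 - 50*x^2 + 39*x - 88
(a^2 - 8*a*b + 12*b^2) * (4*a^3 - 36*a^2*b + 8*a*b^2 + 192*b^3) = 4*a^5 - 68*a^4*b + 344*a^3*b^2 - 304*a^2*b^3 - 1440*a*b^4 + 2304*b^5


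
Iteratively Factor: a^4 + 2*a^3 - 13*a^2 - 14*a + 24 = (a - 1)*(a^3 + 3*a^2 - 10*a - 24) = (a - 1)*(a + 4)*(a^2 - a - 6) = (a - 1)*(a + 2)*(a + 4)*(a - 3)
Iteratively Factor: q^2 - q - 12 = (q + 3)*(q - 4)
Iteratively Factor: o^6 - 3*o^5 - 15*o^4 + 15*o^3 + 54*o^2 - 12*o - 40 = (o - 2)*(o^5 - o^4 - 17*o^3 - 19*o^2 + 16*o + 20) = (o - 2)*(o + 2)*(o^4 - 3*o^3 - 11*o^2 + 3*o + 10) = (o - 2)*(o - 1)*(o + 2)*(o^3 - 2*o^2 - 13*o - 10) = (o - 2)*(o - 1)*(o + 1)*(o + 2)*(o^2 - 3*o - 10) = (o - 5)*(o - 2)*(o - 1)*(o + 1)*(o + 2)*(o + 2)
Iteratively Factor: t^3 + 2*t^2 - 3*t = (t + 3)*(t^2 - t) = (t - 1)*(t + 3)*(t)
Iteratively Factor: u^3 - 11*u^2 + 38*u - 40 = (u - 5)*(u^2 - 6*u + 8) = (u - 5)*(u - 4)*(u - 2)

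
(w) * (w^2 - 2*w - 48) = w^3 - 2*w^2 - 48*w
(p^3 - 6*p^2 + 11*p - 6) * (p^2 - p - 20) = p^5 - 7*p^4 - 3*p^3 + 103*p^2 - 214*p + 120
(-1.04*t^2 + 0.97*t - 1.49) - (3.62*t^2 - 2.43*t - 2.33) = -4.66*t^2 + 3.4*t + 0.84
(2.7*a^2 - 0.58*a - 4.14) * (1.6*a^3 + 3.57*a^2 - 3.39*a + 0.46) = 4.32*a^5 + 8.711*a^4 - 17.8476*a^3 - 11.5716*a^2 + 13.7678*a - 1.9044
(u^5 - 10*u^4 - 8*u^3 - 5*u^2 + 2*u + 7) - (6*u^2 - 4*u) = u^5 - 10*u^4 - 8*u^3 - 11*u^2 + 6*u + 7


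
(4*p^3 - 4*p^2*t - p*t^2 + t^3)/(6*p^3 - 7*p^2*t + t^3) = (2*p + t)/(3*p + t)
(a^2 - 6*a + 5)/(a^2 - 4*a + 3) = (a - 5)/(a - 3)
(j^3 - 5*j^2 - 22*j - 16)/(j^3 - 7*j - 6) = (j - 8)/(j - 3)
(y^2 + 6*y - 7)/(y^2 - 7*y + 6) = (y + 7)/(y - 6)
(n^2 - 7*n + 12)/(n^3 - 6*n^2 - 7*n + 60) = (n - 3)/(n^2 - 2*n - 15)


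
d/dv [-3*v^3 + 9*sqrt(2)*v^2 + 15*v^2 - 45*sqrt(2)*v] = -9*v^2 + 18*sqrt(2)*v + 30*v - 45*sqrt(2)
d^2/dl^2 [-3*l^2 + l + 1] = -6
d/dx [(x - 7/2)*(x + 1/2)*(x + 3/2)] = 3*x^2 - 3*x - 25/4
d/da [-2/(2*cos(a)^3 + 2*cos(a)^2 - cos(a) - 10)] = 8*(-6*cos(a)^2 - 4*cos(a) + 1)*sin(a)/(-4*sin(a)^2 + cos(a) + cos(3*a) - 16)^2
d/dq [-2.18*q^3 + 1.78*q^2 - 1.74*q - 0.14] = -6.54*q^2 + 3.56*q - 1.74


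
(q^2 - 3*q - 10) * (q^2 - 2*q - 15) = q^4 - 5*q^3 - 19*q^2 + 65*q + 150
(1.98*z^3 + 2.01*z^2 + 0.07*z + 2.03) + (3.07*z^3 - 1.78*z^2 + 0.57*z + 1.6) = 5.05*z^3 + 0.23*z^2 + 0.64*z + 3.63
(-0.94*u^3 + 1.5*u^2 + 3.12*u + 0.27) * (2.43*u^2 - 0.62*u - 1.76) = -2.2842*u^5 + 4.2278*u^4 + 8.306*u^3 - 3.9183*u^2 - 5.6586*u - 0.4752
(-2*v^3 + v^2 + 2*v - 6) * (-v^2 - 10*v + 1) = 2*v^5 + 19*v^4 - 14*v^3 - 13*v^2 + 62*v - 6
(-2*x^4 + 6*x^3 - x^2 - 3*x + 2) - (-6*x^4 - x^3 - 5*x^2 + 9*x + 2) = 4*x^4 + 7*x^3 + 4*x^2 - 12*x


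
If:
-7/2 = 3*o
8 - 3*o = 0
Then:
No Solution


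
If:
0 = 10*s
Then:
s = 0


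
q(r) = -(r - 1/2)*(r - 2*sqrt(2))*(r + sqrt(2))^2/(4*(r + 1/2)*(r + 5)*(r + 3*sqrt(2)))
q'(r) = (r - 1/2)*(r - 2*sqrt(2))*(r + sqrt(2))^2/(4*(r + 1/2)*(r + 5)*(r + 3*sqrt(2))^2) - (r - 1/2)*(r - 2*sqrt(2))*(2*r + 2*sqrt(2))/(4*(r + 1/2)*(r + 5)*(r + 3*sqrt(2))) - (r - 1/2)*(r + sqrt(2))^2/(4*(r + 1/2)*(r + 5)*(r + 3*sqrt(2))) + (r - 1/2)*(r - 2*sqrt(2))*(r + sqrt(2))^2/(4*(r + 1/2)*(r + 5)^2*(r + 3*sqrt(2))) + (r - 1/2)*(r - 2*sqrt(2))*(r + sqrt(2))^2/(4*(r + 1/2)^2*(r + 5)*(r + 3*sqrt(2))) - (r - 2*sqrt(2))*(r + sqrt(2))^2/(4*(r + 1/2)*(r + 5)*(r + 3*sqrt(2)))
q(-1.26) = 0.01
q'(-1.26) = 0.06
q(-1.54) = 0.00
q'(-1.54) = -0.06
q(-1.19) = 0.01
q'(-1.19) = 0.10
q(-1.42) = 0.00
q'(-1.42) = 0.00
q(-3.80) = 23.14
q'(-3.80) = -92.81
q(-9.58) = 9.39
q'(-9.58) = 0.86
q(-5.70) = 45.77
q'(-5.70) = 71.49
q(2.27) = 0.03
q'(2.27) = -0.03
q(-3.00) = 2.06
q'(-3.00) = -5.41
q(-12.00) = 8.32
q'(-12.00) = 0.19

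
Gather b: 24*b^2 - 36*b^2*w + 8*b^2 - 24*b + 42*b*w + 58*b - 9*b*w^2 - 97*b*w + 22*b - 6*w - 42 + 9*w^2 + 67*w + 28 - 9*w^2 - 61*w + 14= b^2*(32 - 36*w) + b*(-9*w^2 - 55*w + 56)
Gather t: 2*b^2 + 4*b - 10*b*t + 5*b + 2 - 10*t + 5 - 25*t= 2*b^2 + 9*b + t*(-10*b - 35) + 7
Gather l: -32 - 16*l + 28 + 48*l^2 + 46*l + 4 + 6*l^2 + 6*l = 54*l^2 + 36*l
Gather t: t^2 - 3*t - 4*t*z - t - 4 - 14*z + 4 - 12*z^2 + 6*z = t^2 + t*(-4*z - 4) - 12*z^2 - 8*z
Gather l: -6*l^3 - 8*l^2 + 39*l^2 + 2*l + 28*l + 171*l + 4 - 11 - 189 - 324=-6*l^3 + 31*l^2 + 201*l - 520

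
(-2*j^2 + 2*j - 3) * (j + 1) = -2*j^3 - j - 3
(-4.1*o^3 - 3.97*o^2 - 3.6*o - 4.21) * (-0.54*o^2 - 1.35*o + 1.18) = 2.214*o^5 + 7.6788*o^4 + 2.4655*o^3 + 2.4488*o^2 + 1.4355*o - 4.9678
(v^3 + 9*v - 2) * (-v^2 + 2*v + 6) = -v^5 + 2*v^4 - 3*v^3 + 20*v^2 + 50*v - 12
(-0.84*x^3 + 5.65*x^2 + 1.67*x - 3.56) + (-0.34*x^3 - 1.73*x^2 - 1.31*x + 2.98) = -1.18*x^3 + 3.92*x^2 + 0.36*x - 0.58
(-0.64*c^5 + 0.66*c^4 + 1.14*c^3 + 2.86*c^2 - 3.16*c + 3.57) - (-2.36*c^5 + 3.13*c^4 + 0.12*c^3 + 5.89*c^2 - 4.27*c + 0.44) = 1.72*c^5 - 2.47*c^4 + 1.02*c^3 - 3.03*c^2 + 1.11*c + 3.13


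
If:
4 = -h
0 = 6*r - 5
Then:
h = -4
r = 5/6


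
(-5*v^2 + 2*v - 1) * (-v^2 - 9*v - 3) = 5*v^4 + 43*v^3 - 2*v^2 + 3*v + 3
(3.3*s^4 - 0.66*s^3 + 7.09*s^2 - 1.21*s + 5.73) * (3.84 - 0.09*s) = -0.297*s^5 + 12.7314*s^4 - 3.1725*s^3 + 27.3345*s^2 - 5.1621*s + 22.0032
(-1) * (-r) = r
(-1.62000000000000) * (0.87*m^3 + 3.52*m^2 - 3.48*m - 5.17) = -1.4094*m^3 - 5.7024*m^2 + 5.6376*m + 8.3754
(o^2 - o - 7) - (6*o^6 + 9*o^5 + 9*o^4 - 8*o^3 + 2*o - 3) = -6*o^6 - 9*o^5 - 9*o^4 + 8*o^3 + o^2 - 3*o - 4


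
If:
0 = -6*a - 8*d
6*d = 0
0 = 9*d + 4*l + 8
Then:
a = 0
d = 0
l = -2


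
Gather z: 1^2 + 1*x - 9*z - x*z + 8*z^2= x + 8*z^2 + z*(-x - 9) + 1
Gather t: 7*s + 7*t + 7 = 7*s + 7*t + 7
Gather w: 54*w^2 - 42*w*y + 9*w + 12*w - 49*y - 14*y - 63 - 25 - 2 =54*w^2 + w*(21 - 42*y) - 63*y - 90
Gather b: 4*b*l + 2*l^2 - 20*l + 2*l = 4*b*l + 2*l^2 - 18*l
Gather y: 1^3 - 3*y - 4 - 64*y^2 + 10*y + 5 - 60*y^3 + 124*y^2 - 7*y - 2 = -60*y^3 + 60*y^2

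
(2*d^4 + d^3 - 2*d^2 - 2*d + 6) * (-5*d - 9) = -10*d^5 - 23*d^4 + d^3 + 28*d^2 - 12*d - 54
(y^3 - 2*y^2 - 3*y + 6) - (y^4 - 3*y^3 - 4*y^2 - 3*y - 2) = -y^4 + 4*y^3 + 2*y^2 + 8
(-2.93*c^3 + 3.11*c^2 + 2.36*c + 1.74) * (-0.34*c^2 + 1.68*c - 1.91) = 0.9962*c^5 - 5.9798*c^4 + 10.0187*c^3 - 2.5669*c^2 - 1.5844*c - 3.3234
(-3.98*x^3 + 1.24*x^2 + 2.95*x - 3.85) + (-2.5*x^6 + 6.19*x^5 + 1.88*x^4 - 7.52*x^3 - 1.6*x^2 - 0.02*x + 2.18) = -2.5*x^6 + 6.19*x^5 + 1.88*x^4 - 11.5*x^3 - 0.36*x^2 + 2.93*x - 1.67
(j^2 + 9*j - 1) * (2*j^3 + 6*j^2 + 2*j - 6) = 2*j^5 + 24*j^4 + 54*j^3 + 6*j^2 - 56*j + 6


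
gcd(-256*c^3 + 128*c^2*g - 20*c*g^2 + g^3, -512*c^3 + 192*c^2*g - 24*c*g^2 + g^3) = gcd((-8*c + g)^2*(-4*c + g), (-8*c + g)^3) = 64*c^2 - 16*c*g + g^2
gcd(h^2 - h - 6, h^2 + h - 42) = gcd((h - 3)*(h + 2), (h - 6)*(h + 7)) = 1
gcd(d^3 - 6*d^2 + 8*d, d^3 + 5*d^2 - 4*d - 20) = d - 2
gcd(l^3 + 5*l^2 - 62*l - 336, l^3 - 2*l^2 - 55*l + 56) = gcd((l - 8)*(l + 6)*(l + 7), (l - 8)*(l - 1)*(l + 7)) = l^2 - l - 56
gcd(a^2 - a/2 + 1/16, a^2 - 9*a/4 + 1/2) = a - 1/4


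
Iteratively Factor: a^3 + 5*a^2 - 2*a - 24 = (a + 4)*(a^2 + a - 6) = (a + 3)*(a + 4)*(a - 2)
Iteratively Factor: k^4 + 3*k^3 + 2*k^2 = (k + 1)*(k^3 + 2*k^2) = k*(k + 1)*(k^2 + 2*k) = k*(k + 1)*(k + 2)*(k)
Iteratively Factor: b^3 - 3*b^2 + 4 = (b - 2)*(b^2 - b - 2) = (b - 2)^2*(b + 1)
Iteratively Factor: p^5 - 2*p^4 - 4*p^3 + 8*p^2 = (p - 2)*(p^4 - 4*p^2) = p*(p - 2)*(p^3 - 4*p) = p*(p - 2)^2*(p^2 + 2*p) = p^2*(p - 2)^2*(p + 2)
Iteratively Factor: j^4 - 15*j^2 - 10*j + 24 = (j + 3)*(j^3 - 3*j^2 - 6*j + 8) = (j - 4)*(j + 3)*(j^2 + j - 2) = (j - 4)*(j + 2)*(j + 3)*(j - 1)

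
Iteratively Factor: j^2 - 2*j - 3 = (j + 1)*(j - 3)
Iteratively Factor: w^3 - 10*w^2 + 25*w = (w)*(w^2 - 10*w + 25) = w*(w - 5)*(w - 5)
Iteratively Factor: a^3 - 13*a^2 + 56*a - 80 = (a - 4)*(a^2 - 9*a + 20) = (a - 4)^2*(a - 5)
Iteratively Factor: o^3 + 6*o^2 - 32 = (o - 2)*(o^2 + 8*o + 16) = (o - 2)*(o + 4)*(o + 4)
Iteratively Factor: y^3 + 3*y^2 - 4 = (y - 1)*(y^2 + 4*y + 4) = (y - 1)*(y + 2)*(y + 2)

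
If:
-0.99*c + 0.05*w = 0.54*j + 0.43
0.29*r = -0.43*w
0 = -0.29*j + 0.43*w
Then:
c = -0.758272378962034*w - 0.434343434343434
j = 1.48275862068966*w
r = -1.48275862068966*w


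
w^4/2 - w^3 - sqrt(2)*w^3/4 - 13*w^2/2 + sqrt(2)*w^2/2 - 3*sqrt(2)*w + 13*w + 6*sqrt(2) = (w/2 + sqrt(2))*(w - 2)*(w - 3*sqrt(2))*(w + sqrt(2)/2)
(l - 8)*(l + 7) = l^2 - l - 56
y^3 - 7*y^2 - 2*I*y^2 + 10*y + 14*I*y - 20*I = (y - 5)*(y - 2)*(y - 2*I)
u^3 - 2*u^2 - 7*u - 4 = (u - 4)*(u + 1)^2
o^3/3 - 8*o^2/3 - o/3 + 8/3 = (o/3 + 1/3)*(o - 8)*(o - 1)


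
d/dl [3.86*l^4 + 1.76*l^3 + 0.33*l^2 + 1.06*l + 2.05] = 15.44*l^3 + 5.28*l^2 + 0.66*l + 1.06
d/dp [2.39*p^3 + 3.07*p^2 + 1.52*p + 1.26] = 7.17*p^2 + 6.14*p + 1.52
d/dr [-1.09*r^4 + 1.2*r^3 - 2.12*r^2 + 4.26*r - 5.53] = -4.36*r^3 + 3.6*r^2 - 4.24*r + 4.26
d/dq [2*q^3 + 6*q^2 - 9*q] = 6*q^2 + 12*q - 9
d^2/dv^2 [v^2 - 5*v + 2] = 2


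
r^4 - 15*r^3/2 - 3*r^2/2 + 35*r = r*(r - 7)*(r - 5/2)*(r + 2)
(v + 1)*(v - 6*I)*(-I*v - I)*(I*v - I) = v^4 + v^3 - 6*I*v^3 - v^2 - 6*I*v^2 - v + 6*I*v + 6*I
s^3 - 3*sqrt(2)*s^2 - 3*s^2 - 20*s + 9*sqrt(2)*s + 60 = (s - 3)*(s - 5*sqrt(2))*(s + 2*sqrt(2))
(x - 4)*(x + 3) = x^2 - x - 12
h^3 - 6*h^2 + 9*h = h*(h - 3)^2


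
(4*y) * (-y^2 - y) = -4*y^3 - 4*y^2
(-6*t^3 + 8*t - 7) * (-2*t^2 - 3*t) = 12*t^5 + 18*t^4 - 16*t^3 - 10*t^2 + 21*t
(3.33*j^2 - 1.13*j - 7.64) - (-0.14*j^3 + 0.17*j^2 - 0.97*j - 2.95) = 0.14*j^3 + 3.16*j^2 - 0.16*j - 4.69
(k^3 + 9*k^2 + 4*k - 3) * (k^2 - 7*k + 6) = k^5 + 2*k^4 - 53*k^3 + 23*k^2 + 45*k - 18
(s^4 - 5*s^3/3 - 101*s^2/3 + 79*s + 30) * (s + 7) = s^5 + 16*s^4/3 - 136*s^3/3 - 470*s^2/3 + 583*s + 210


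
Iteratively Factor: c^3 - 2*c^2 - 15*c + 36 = (c - 3)*(c^2 + c - 12) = (c - 3)^2*(c + 4)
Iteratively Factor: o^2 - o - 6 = (o + 2)*(o - 3)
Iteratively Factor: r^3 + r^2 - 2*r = (r)*(r^2 + r - 2) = r*(r - 1)*(r + 2)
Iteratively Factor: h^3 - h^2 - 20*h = (h)*(h^2 - h - 20) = h*(h - 5)*(h + 4)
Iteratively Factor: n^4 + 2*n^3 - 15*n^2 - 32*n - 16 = (n - 4)*(n^3 + 6*n^2 + 9*n + 4) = (n - 4)*(n + 1)*(n^2 + 5*n + 4) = (n - 4)*(n + 1)*(n + 4)*(n + 1)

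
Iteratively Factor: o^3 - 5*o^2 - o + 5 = (o + 1)*(o^2 - 6*o + 5) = (o - 1)*(o + 1)*(o - 5)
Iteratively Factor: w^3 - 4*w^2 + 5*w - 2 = (w - 2)*(w^2 - 2*w + 1) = (w - 2)*(w - 1)*(w - 1)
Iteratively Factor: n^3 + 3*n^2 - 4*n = (n + 4)*(n^2 - n) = (n - 1)*(n + 4)*(n)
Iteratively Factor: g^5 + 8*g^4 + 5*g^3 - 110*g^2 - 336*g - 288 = (g + 2)*(g^4 + 6*g^3 - 7*g^2 - 96*g - 144) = (g + 2)*(g + 3)*(g^3 + 3*g^2 - 16*g - 48) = (g - 4)*(g + 2)*(g + 3)*(g^2 + 7*g + 12) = (g - 4)*(g + 2)*(g + 3)^2*(g + 4)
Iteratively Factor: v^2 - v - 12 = (v + 3)*(v - 4)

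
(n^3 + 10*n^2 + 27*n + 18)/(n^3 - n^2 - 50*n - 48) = (n + 3)/(n - 8)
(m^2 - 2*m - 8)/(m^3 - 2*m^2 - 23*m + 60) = (m + 2)/(m^2 + 2*m - 15)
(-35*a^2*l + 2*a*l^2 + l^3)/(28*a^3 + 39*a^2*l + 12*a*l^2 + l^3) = l*(-5*a + l)/(4*a^2 + 5*a*l + l^2)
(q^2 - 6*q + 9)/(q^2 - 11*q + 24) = (q - 3)/(q - 8)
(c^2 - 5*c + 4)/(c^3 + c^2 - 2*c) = (c - 4)/(c*(c + 2))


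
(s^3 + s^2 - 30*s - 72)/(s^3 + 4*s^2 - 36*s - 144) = (s + 3)/(s + 6)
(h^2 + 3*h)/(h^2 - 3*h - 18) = h/(h - 6)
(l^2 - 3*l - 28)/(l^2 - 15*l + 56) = (l + 4)/(l - 8)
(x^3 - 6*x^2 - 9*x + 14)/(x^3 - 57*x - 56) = (-x^3 + 6*x^2 + 9*x - 14)/(-x^3 + 57*x + 56)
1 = 1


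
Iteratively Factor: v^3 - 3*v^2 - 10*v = (v - 5)*(v^2 + 2*v) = v*(v - 5)*(v + 2)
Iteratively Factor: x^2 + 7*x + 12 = (x + 4)*(x + 3)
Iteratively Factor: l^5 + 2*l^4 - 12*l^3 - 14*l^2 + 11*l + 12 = (l - 1)*(l^4 + 3*l^3 - 9*l^2 - 23*l - 12) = (l - 1)*(l + 4)*(l^3 - l^2 - 5*l - 3) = (l - 3)*(l - 1)*(l + 4)*(l^2 + 2*l + 1) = (l - 3)*(l - 1)*(l + 1)*(l + 4)*(l + 1)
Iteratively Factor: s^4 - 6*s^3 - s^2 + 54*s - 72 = (s + 3)*(s^3 - 9*s^2 + 26*s - 24) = (s - 4)*(s + 3)*(s^2 - 5*s + 6) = (s - 4)*(s - 2)*(s + 3)*(s - 3)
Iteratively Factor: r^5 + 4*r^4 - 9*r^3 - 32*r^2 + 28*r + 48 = (r - 2)*(r^4 + 6*r^3 + 3*r^2 - 26*r - 24) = (r - 2)*(r + 4)*(r^3 + 2*r^2 - 5*r - 6) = (r - 2)*(r + 1)*(r + 4)*(r^2 + r - 6) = (r - 2)^2*(r + 1)*(r + 4)*(r + 3)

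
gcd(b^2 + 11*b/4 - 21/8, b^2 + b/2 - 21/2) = b + 7/2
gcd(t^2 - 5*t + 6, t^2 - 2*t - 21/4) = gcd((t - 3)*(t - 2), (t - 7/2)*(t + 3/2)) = 1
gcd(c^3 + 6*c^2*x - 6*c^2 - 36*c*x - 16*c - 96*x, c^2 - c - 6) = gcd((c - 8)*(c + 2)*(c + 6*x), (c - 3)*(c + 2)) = c + 2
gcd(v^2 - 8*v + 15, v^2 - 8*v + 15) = v^2 - 8*v + 15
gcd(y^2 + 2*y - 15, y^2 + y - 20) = y + 5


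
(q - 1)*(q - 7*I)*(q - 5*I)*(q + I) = q^4 - q^3 - 11*I*q^3 - 23*q^2 + 11*I*q^2 + 23*q - 35*I*q + 35*I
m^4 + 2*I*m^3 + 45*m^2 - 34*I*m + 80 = (m - 5*I)*(m - 2*I)*(m + I)*(m + 8*I)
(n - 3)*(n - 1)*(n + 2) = n^3 - 2*n^2 - 5*n + 6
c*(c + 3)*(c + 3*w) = c^3 + 3*c^2*w + 3*c^2 + 9*c*w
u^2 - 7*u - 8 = (u - 8)*(u + 1)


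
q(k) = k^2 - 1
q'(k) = 2*k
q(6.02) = 35.24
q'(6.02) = 12.04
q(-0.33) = -0.89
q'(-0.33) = -0.66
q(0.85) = -0.28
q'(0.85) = 1.70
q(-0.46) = -0.79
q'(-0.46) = -0.92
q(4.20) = 16.64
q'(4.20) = 8.40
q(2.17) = 3.71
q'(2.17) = 4.34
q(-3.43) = 10.76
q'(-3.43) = -6.86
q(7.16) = 50.27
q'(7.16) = 14.32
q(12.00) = 143.00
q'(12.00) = 24.00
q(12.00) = 143.00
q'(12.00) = 24.00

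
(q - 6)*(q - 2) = q^2 - 8*q + 12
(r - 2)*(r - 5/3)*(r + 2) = r^3 - 5*r^2/3 - 4*r + 20/3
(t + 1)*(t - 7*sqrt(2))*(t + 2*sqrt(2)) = t^3 - 5*sqrt(2)*t^2 + t^2 - 28*t - 5*sqrt(2)*t - 28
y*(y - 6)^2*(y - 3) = y^4 - 15*y^3 + 72*y^2 - 108*y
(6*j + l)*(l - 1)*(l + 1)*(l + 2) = 6*j*l^3 + 12*j*l^2 - 6*j*l - 12*j + l^4 + 2*l^3 - l^2 - 2*l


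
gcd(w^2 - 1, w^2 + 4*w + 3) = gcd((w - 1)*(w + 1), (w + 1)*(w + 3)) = w + 1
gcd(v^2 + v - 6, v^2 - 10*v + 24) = 1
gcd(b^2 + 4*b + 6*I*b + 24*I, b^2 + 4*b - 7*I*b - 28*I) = b + 4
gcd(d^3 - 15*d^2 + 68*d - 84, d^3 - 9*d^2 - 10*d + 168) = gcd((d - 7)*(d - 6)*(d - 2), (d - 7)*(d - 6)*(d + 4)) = d^2 - 13*d + 42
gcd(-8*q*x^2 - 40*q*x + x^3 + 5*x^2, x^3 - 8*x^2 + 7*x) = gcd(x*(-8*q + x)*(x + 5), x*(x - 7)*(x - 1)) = x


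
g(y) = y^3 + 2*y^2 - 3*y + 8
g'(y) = 3*y^2 + 4*y - 3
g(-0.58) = 10.22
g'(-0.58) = -4.31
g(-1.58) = 13.79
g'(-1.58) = -1.83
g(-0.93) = 11.72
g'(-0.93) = -4.13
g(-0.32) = 9.13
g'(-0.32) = -3.97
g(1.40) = 10.46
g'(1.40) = 8.48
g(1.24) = 9.26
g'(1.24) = 6.57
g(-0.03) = 8.09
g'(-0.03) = -3.12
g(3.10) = 47.71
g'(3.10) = 38.23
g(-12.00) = -1396.00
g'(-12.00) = 381.00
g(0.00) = 8.00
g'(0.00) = -3.00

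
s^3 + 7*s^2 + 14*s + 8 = (s + 1)*(s + 2)*(s + 4)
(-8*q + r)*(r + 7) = -8*q*r - 56*q + r^2 + 7*r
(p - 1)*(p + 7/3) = p^2 + 4*p/3 - 7/3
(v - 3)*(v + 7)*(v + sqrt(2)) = v^3 + sqrt(2)*v^2 + 4*v^2 - 21*v + 4*sqrt(2)*v - 21*sqrt(2)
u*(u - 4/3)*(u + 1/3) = u^3 - u^2 - 4*u/9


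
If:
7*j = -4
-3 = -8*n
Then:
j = -4/7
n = 3/8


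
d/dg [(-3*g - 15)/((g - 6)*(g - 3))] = 3*(g^2 + 10*g - 63)/(g^4 - 18*g^3 + 117*g^2 - 324*g + 324)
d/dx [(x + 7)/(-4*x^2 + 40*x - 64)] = (-x^2 + 10*x + 2*(x - 5)*(x + 7) - 16)/(4*(x^2 - 10*x + 16)^2)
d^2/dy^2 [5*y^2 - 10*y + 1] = 10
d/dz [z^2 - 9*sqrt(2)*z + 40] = 2*z - 9*sqrt(2)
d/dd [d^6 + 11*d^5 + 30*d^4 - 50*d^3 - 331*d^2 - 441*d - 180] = 6*d^5 + 55*d^4 + 120*d^3 - 150*d^2 - 662*d - 441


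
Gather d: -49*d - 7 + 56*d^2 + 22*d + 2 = 56*d^2 - 27*d - 5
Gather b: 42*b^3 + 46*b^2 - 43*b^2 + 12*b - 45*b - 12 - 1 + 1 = 42*b^3 + 3*b^2 - 33*b - 12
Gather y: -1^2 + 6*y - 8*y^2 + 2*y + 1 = -8*y^2 + 8*y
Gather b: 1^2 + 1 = 2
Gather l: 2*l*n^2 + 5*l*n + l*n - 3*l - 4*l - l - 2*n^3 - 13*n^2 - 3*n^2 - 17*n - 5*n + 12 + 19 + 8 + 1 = l*(2*n^2 + 6*n - 8) - 2*n^3 - 16*n^2 - 22*n + 40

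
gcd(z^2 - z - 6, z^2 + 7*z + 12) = 1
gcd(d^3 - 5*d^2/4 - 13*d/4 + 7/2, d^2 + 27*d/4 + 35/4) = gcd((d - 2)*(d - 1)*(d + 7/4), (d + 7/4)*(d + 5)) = d + 7/4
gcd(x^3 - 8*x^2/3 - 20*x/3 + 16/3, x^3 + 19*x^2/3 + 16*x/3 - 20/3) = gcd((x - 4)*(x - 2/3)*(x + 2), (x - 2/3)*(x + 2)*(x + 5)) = x^2 + 4*x/3 - 4/3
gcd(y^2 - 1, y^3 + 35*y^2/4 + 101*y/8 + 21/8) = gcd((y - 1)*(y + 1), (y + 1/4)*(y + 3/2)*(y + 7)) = 1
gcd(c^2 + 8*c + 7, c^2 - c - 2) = c + 1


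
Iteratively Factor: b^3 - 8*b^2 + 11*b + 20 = (b - 5)*(b^2 - 3*b - 4) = (b - 5)*(b - 4)*(b + 1)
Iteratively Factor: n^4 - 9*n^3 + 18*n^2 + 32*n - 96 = (n + 2)*(n^3 - 11*n^2 + 40*n - 48) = (n - 4)*(n + 2)*(n^2 - 7*n + 12) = (n - 4)*(n - 3)*(n + 2)*(n - 4)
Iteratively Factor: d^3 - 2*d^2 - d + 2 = (d + 1)*(d^2 - 3*d + 2) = (d - 1)*(d + 1)*(d - 2)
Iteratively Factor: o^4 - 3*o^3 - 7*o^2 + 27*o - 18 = (o - 2)*(o^3 - o^2 - 9*o + 9) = (o - 2)*(o + 3)*(o^2 - 4*o + 3) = (o - 3)*(o - 2)*(o + 3)*(o - 1)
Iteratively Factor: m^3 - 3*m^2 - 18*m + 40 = (m - 2)*(m^2 - m - 20) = (m - 5)*(m - 2)*(m + 4)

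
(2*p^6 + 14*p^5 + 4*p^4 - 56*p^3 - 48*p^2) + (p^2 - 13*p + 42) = 2*p^6 + 14*p^5 + 4*p^4 - 56*p^3 - 47*p^2 - 13*p + 42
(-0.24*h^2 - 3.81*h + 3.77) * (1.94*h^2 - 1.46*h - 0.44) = -0.4656*h^4 - 7.041*h^3 + 12.982*h^2 - 3.8278*h - 1.6588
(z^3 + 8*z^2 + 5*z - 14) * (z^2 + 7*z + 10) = z^5 + 15*z^4 + 71*z^3 + 101*z^2 - 48*z - 140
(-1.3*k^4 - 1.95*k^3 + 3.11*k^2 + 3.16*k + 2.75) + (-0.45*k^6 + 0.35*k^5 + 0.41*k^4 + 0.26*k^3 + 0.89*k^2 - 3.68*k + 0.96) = -0.45*k^6 + 0.35*k^5 - 0.89*k^4 - 1.69*k^3 + 4.0*k^2 - 0.52*k + 3.71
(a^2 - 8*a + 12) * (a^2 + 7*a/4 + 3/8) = a^4 - 25*a^3/4 - 13*a^2/8 + 18*a + 9/2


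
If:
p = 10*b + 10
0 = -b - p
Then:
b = -10/11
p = 10/11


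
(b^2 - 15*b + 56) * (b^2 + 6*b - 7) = b^4 - 9*b^3 - 41*b^2 + 441*b - 392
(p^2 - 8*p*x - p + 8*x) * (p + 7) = p^3 - 8*p^2*x + 6*p^2 - 48*p*x - 7*p + 56*x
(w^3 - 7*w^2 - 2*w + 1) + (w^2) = w^3 - 6*w^2 - 2*w + 1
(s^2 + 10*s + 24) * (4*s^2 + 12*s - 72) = 4*s^4 + 52*s^3 + 144*s^2 - 432*s - 1728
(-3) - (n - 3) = -n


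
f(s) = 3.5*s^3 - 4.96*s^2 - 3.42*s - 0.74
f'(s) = 10.5*s^2 - 9.92*s - 3.42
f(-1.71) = -26.90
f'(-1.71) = 44.25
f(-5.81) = -834.73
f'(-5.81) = 408.65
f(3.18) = 50.78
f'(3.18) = 71.21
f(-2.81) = -107.95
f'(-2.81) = 107.36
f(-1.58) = -21.52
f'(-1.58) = 38.47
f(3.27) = 57.42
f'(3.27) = 76.42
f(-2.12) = -49.13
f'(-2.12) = 64.80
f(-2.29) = -60.95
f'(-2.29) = 74.36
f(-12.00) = -6721.94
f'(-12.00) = 1627.62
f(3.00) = 38.86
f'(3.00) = 61.32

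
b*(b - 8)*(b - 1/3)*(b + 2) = b^4 - 19*b^3/3 - 14*b^2 + 16*b/3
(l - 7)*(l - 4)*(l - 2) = l^3 - 13*l^2 + 50*l - 56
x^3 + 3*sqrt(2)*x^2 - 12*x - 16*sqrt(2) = (x - 2*sqrt(2))*(x + sqrt(2))*(x + 4*sqrt(2))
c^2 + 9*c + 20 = (c + 4)*(c + 5)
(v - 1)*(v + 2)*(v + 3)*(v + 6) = v^4 + 10*v^3 + 25*v^2 - 36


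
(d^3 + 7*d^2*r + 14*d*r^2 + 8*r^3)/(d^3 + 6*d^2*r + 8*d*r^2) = (d + r)/d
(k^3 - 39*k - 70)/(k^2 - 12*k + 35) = (k^2 + 7*k + 10)/(k - 5)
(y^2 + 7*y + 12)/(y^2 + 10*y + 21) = (y + 4)/(y + 7)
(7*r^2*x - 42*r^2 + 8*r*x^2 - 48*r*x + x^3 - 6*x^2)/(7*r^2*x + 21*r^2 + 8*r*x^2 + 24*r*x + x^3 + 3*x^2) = (x - 6)/(x + 3)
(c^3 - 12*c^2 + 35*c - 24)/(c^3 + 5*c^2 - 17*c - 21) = (c^2 - 9*c + 8)/(c^2 + 8*c + 7)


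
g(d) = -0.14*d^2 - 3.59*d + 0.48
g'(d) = -0.28*d - 3.59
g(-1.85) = 6.64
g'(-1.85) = -3.07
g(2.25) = -8.31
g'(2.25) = -4.22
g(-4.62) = 14.08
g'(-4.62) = -2.30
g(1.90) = -6.85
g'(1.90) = -4.12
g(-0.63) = 2.69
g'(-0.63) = -3.41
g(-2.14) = 7.52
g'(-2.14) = -2.99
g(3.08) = -11.91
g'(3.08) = -4.45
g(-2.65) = 9.01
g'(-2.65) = -2.85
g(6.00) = -26.10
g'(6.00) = -5.27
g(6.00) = -26.10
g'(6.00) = -5.27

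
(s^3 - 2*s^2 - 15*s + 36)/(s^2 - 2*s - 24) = (s^2 - 6*s + 9)/(s - 6)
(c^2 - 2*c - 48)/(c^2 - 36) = (c - 8)/(c - 6)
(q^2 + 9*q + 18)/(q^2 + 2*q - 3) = (q + 6)/(q - 1)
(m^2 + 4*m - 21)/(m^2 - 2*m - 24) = (-m^2 - 4*m + 21)/(-m^2 + 2*m + 24)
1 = 1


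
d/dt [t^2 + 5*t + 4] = 2*t + 5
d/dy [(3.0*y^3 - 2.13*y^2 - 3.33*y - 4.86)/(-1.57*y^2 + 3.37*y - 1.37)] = (-4.71*y^4 + 20.22*y^3 - 24.7362*y^2 - 9.4242*y + 20.9403)/(2.4649*y^4 - 10.5818*y^3 + 15.6587*y^2 - 9.2338*y + 1.8769)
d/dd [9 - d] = -1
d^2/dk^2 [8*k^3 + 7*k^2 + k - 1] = 48*k + 14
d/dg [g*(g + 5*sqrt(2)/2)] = 2*g + 5*sqrt(2)/2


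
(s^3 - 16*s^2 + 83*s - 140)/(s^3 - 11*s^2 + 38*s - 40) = (s - 7)/(s - 2)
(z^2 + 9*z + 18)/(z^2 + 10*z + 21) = (z + 6)/(z + 7)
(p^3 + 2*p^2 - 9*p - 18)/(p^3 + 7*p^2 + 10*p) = (p^2 - 9)/(p*(p + 5))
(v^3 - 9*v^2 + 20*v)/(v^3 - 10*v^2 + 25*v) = (v - 4)/(v - 5)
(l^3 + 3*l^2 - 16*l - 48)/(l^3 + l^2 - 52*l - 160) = (l^2 - l - 12)/(l^2 - 3*l - 40)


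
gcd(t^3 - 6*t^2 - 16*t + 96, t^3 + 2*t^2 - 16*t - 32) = t^2 - 16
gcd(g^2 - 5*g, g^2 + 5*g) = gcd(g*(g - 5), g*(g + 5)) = g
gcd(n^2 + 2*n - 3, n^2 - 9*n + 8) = n - 1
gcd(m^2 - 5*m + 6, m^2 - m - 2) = m - 2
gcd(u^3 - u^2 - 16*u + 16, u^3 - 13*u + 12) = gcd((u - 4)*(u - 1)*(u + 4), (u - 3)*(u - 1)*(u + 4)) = u^2 + 3*u - 4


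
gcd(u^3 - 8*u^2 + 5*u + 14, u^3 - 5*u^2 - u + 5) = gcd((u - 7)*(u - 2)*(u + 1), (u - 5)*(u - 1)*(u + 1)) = u + 1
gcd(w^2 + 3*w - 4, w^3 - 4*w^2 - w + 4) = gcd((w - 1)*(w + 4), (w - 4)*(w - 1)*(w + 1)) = w - 1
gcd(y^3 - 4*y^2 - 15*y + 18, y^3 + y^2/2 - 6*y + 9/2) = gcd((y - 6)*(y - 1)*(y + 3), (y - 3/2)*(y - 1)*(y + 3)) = y^2 + 2*y - 3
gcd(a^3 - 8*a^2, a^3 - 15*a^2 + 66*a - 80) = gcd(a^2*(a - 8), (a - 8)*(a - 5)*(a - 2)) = a - 8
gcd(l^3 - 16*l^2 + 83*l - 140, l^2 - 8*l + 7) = l - 7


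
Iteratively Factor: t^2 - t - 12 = (t - 4)*(t + 3)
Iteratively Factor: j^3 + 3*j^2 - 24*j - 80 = (j - 5)*(j^2 + 8*j + 16) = (j - 5)*(j + 4)*(j + 4)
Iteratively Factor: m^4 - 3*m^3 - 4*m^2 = (m)*(m^3 - 3*m^2 - 4*m) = m*(m + 1)*(m^2 - 4*m) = m*(m - 4)*(m + 1)*(m)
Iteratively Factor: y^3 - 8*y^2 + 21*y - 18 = (y - 3)*(y^2 - 5*y + 6) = (y - 3)*(y - 2)*(y - 3)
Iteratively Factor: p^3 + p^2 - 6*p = (p)*(p^2 + p - 6) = p*(p + 3)*(p - 2)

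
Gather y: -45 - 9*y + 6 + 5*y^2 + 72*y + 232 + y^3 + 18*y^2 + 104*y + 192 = y^3 + 23*y^2 + 167*y + 385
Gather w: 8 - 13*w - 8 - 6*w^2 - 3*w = -6*w^2 - 16*w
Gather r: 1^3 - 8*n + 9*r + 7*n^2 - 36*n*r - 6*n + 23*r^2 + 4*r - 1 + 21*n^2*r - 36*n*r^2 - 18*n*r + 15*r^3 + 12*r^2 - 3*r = 7*n^2 - 14*n + 15*r^3 + r^2*(35 - 36*n) + r*(21*n^2 - 54*n + 10)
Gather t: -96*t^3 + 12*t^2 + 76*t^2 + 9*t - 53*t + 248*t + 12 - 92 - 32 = -96*t^3 + 88*t^2 + 204*t - 112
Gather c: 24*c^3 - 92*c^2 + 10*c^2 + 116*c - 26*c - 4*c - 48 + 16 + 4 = 24*c^3 - 82*c^2 + 86*c - 28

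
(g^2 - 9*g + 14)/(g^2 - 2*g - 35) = (g - 2)/(g + 5)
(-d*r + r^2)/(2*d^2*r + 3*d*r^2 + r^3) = (-d + r)/(2*d^2 + 3*d*r + r^2)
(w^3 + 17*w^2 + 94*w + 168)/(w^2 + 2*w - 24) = (w^2 + 11*w + 28)/(w - 4)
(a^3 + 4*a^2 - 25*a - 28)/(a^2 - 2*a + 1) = (a^3 + 4*a^2 - 25*a - 28)/(a^2 - 2*a + 1)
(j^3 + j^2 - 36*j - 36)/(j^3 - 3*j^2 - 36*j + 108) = (j + 1)/(j - 3)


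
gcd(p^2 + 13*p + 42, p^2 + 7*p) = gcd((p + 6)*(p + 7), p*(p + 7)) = p + 7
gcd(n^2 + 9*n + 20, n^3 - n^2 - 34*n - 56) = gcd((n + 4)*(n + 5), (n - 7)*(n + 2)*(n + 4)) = n + 4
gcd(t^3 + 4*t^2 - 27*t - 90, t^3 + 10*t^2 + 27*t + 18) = t^2 + 9*t + 18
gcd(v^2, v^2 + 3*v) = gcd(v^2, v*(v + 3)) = v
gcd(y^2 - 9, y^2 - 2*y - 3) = y - 3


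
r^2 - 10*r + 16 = (r - 8)*(r - 2)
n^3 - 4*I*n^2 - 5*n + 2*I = (n - 2*I)*(n - I)^2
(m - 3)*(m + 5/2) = m^2 - m/2 - 15/2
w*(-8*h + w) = -8*h*w + w^2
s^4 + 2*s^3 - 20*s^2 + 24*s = s*(s - 2)^2*(s + 6)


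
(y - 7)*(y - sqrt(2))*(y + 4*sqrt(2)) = y^3 - 7*y^2 + 3*sqrt(2)*y^2 - 21*sqrt(2)*y - 8*y + 56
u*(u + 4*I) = u^2 + 4*I*u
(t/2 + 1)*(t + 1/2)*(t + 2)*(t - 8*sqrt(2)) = t^4/2 - 4*sqrt(2)*t^3 + 9*t^3/4 - 18*sqrt(2)*t^2 + 3*t^2 - 24*sqrt(2)*t + t - 8*sqrt(2)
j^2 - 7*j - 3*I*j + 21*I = (j - 7)*(j - 3*I)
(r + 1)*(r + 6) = r^2 + 7*r + 6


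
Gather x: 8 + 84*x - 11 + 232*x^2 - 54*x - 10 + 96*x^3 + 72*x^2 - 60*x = 96*x^3 + 304*x^2 - 30*x - 13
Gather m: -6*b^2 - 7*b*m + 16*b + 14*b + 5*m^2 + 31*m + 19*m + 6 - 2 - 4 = -6*b^2 + 30*b + 5*m^2 + m*(50 - 7*b)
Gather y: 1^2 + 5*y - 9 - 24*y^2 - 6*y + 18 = -24*y^2 - y + 10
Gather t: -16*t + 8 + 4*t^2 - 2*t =4*t^2 - 18*t + 8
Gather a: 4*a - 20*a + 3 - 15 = -16*a - 12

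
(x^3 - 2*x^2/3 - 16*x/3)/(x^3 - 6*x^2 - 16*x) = (x - 8/3)/(x - 8)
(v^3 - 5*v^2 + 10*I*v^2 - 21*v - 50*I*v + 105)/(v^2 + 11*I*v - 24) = (v^2 + v*(-5 + 7*I) - 35*I)/(v + 8*I)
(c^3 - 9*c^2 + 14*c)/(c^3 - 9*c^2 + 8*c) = (c^2 - 9*c + 14)/(c^2 - 9*c + 8)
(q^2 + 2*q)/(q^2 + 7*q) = (q + 2)/(q + 7)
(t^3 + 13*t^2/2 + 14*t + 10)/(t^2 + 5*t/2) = t + 4 + 4/t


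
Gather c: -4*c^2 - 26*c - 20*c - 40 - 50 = -4*c^2 - 46*c - 90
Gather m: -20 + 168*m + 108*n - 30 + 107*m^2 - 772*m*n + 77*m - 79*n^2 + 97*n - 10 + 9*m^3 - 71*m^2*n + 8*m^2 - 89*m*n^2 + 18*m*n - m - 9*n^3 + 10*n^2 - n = 9*m^3 + m^2*(115 - 71*n) + m*(-89*n^2 - 754*n + 244) - 9*n^3 - 69*n^2 + 204*n - 60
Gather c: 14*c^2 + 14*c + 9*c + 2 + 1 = 14*c^2 + 23*c + 3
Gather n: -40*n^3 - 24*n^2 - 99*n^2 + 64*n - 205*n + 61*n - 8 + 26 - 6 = -40*n^3 - 123*n^2 - 80*n + 12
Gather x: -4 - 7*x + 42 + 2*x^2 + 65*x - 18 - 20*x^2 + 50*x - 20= -18*x^2 + 108*x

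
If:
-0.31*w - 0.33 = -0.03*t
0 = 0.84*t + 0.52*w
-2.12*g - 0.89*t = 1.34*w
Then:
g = 0.37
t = 0.62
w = -1.00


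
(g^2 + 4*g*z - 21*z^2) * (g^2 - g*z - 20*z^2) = g^4 + 3*g^3*z - 45*g^2*z^2 - 59*g*z^3 + 420*z^4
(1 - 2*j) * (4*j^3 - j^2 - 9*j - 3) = -8*j^4 + 6*j^3 + 17*j^2 - 3*j - 3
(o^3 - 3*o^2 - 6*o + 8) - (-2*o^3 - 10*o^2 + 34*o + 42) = 3*o^3 + 7*o^2 - 40*o - 34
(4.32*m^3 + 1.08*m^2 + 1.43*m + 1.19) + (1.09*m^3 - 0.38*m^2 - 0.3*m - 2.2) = 5.41*m^3 + 0.7*m^2 + 1.13*m - 1.01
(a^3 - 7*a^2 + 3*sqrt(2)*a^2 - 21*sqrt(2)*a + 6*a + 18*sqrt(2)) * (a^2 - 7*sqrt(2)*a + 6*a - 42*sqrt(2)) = a^5 - 4*sqrt(2)*a^4 - a^4 - 78*a^3 + 4*sqrt(2)*a^3 + 78*a^2 + 144*sqrt(2)*a^2 - 144*sqrt(2)*a + 1512*a - 1512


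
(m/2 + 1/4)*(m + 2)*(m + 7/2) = m^3/2 + 3*m^2 + 39*m/8 + 7/4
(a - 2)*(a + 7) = a^2 + 5*a - 14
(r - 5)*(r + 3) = r^2 - 2*r - 15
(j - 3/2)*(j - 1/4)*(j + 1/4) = j^3 - 3*j^2/2 - j/16 + 3/32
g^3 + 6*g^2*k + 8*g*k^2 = g*(g + 2*k)*(g + 4*k)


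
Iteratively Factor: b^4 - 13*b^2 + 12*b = (b + 4)*(b^3 - 4*b^2 + 3*b) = (b - 1)*(b + 4)*(b^2 - 3*b) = (b - 3)*(b - 1)*(b + 4)*(b)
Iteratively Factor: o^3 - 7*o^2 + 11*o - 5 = (o - 1)*(o^2 - 6*o + 5) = (o - 1)^2*(o - 5)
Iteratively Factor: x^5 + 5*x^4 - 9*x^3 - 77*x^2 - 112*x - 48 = (x + 1)*(x^4 + 4*x^3 - 13*x^2 - 64*x - 48) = (x + 1)^2*(x^3 + 3*x^2 - 16*x - 48) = (x + 1)^2*(x + 4)*(x^2 - x - 12) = (x + 1)^2*(x + 3)*(x + 4)*(x - 4)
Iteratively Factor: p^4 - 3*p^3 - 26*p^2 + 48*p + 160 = (p - 4)*(p^3 + p^2 - 22*p - 40) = (p - 4)*(p + 4)*(p^2 - 3*p - 10) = (p - 4)*(p + 2)*(p + 4)*(p - 5)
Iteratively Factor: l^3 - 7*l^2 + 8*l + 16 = (l - 4)*(l^2 - 3*l - 4) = (l - 4)^2*(l + 1)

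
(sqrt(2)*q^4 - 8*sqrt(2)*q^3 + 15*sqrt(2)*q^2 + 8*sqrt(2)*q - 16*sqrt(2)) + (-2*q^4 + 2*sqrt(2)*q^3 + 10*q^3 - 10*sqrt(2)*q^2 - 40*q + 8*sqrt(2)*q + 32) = -2*q^4 + sqrt(2)*q^4 - 6*sqrt(2)*q^3 + 10*q^3 + 5*sqrt(2)*q^2 - 40*q + 16*sqrt(2)*q - 16*sqrt(2) + 32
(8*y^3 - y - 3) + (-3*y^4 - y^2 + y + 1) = -3*y^4 + 8*y^3 - y^2 - 2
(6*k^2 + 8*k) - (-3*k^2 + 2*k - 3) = 9*k^2 + 6*k + 3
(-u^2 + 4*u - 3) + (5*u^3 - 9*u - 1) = 5*u^3 - u^2 - 5*u - 4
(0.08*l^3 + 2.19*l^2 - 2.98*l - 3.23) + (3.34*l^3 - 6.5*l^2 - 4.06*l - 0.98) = 3.42*l^3 - 4.31*l^2 - 7.04*l - 4.21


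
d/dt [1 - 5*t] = -5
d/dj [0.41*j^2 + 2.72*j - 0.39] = 0.82*j + 2.72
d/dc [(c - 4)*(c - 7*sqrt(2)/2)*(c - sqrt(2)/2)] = 3*c^2 - 8*sqrt(2)*c - 8*c + 7/2 + 16*sqrt(2)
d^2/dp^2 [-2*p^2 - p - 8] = -4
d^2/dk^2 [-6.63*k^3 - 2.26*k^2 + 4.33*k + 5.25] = -39.78*k - 4.52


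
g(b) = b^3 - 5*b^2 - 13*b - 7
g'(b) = 3*b^2 - 10*b - 13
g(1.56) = -35.65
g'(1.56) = -21.30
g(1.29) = -29.94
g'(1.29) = -20.91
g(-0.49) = -1.95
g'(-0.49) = -7.38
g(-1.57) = -2.78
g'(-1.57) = 10.09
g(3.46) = -70.42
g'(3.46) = -11.69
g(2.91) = -62.53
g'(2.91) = -16.70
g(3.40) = -69.70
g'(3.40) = -12.32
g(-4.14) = -109.84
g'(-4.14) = 79.82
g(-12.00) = -2299.00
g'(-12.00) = 539.00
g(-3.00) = -40.00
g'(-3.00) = 44.00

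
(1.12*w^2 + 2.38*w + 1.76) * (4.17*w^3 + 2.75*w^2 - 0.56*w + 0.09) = 4.6704*w^5 + 13.0046*w^4 + 13.257*w^3 + 3.608*w^2 - 0.7714*w + 0.1584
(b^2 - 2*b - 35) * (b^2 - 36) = b^4 - 2*b^3 - 71*b^2 + 72*b + 1260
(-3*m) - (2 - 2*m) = -m - 2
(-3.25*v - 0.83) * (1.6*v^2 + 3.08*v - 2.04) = -5.2*v^3 - 11.338*v^2 + 4.0736*v + 1.6932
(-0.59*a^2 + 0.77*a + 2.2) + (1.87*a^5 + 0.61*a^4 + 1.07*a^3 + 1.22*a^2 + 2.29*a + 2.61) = 1.87*a^5 + 0.61*a^4 + 1.07*a^3 + 0.63*a^2 + 3.06*a + 4.81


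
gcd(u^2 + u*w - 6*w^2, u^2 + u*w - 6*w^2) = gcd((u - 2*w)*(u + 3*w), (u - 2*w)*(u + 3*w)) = u^2 + u*w - 6*w^2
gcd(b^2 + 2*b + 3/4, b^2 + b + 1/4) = b + 1/2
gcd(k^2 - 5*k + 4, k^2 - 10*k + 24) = k - 4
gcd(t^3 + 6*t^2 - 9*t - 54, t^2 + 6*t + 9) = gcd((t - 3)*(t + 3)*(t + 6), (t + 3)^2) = t + 3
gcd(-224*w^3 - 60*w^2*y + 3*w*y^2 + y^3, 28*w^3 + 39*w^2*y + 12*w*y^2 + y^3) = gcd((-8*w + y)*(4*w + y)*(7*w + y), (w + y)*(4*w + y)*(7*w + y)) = 28*w^2 + 11*w*y + y^2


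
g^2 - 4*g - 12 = (g - 6)*(g + 2)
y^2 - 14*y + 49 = (y - 7)^2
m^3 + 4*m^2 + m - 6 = (m - 1)*(m + 2)*(m + 3)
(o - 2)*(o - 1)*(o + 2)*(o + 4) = o^4 + 3*o^3 - 8*o^2 - 12*o + 16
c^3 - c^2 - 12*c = c*(c - 4)*(c + 3)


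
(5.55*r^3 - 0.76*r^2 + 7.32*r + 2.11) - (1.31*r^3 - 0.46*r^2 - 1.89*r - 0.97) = 4.24*r^3 - 0.3*r^2 + 9.21*r + 3.08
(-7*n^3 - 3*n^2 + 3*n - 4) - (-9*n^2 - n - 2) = -7*n^3 + 6*n^2 + 4*n - 2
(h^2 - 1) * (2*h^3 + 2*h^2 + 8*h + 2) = 2*h^5 + 2*h^4 + 6*h^3 - 8*h - 2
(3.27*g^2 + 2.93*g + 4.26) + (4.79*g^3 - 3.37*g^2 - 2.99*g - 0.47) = 4.79*g^3 - 0.1*g^2 - 0.0600000000000001*g + 3.79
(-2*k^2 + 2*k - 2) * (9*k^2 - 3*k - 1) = -18*k^4 + 24*k^3 - 22*k^2 + 4*k + 2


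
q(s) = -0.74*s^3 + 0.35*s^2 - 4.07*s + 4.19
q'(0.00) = -4.07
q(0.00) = 4.19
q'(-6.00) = -88.19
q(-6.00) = 201.05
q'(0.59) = -4.43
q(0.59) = 1.76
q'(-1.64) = -11.19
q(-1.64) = 15.07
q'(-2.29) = -17.31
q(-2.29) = 24.23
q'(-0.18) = -4.27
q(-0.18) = 4.94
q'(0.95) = -5.41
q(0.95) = 0.00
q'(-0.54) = -5.10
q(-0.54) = 6.61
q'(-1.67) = -11.43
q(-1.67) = 15.41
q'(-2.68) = -21.89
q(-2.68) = 31.86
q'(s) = -2.22*s^2 + 0.7*s - 4.07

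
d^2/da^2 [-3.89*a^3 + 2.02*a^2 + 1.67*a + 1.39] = 4.04 - 23.34*a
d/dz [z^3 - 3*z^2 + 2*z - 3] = 3*z^2 - 6*z + 2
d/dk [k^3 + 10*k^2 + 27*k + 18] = 3*k^2 + 20*k + 27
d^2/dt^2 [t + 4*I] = 0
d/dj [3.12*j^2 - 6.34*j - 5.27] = 6.24*j - 6.34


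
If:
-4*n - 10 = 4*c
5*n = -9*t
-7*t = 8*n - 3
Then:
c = -239/74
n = 27/37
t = -15/37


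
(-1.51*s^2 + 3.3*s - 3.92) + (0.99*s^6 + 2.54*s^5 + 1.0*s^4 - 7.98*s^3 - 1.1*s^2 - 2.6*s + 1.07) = 0.99*s^6 + 2.54*s^5 + 1.0*s^4 - 7.98*s^3 - 2.61*s^2 + 0.7*s - 2.85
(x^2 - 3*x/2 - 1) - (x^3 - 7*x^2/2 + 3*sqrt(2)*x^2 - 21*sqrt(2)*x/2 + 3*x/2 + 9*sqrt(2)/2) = -x^3 - 3*sqrt(2)*x^2 + 9*x^2/2 - 3*x + 21*sqrt(2)*x/2 - 9*sqrt(2)/2 - 1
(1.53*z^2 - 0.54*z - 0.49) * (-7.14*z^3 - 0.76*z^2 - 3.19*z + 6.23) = -10.9242*z^5 + 2.6928*z^4 - 0.9717*z^3 + 11.6269*z^2 - 1.8011*z - 3.0527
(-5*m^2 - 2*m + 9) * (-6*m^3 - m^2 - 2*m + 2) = 30*m^5 + 17*m^4 - 42*m^3 - 15*m^2 - 22*m + 18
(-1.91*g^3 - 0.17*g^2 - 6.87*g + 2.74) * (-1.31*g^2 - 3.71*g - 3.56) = 2.5021*g^5 + 7.3088*g^4 + 16.43*g^3 + 22.5035*g^2 + 14.2918*g - 9.7544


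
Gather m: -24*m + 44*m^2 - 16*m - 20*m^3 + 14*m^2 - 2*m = -20*m^3 + 58*m^2 - 42*m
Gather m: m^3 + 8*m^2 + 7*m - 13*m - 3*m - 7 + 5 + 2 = m^3 + 8*m^2 - 9*m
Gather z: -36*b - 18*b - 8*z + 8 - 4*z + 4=-54*b - 12*z + 12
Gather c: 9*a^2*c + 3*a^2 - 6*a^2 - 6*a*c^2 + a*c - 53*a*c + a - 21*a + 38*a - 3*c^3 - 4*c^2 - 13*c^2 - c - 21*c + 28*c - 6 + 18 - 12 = -3*a^2 + 18*a - 3*c^3 + c^2*(-6*a - 17) + c*(9*a^2 - 52*a + 6)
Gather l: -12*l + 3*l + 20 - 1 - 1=18 - 9*l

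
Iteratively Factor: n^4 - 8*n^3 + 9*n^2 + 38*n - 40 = (n - 4)*(n^3 - 4*n^2 - 7*n + 10) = (n - 4)*(n - 1)*(n^2 - 3*n - 10) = (n - 5)*(n - 4)*(n - 1)*(n + 2)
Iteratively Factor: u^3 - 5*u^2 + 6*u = (u)*(u^2 - 5*u + 6) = u*(u - 3)*(u - 2)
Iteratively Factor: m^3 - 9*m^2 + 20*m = (m - 4)*(m^2 - 5*m) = (m - 5)*(m - 4)*(m)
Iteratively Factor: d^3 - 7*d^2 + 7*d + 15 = (d - 5)*(d^2 - 2*d - 3) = (d - 5)*(d + 1)*(d - 3)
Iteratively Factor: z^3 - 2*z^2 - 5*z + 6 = (z - 1)*(z^2 - z - 6) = (z - 1)*(z + 2)*(z - 3)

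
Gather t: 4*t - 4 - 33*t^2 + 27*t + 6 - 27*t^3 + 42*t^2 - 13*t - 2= -27*t^3 + 9*t^2 + 18*t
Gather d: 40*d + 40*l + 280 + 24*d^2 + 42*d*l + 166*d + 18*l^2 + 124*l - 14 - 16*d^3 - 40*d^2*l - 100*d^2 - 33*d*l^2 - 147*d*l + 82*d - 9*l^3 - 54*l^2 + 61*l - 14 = -16*d^3 + d^2*(-40*l - 76) + d*(-33*l^2 - 105*l + 288) - 9*l^3 - 36*l^2 + 225*l + 252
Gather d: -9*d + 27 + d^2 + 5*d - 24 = d^2 - 4*d + 3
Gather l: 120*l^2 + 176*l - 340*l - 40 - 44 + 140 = 120*l^2 - 164*l + 56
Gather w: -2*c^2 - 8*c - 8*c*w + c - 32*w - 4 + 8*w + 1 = -2*c^2 - 7*c + w*(-8*c - 24) - 3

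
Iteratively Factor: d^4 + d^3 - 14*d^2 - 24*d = (d + 2)*(d^3 - d^2 - 12*d) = (d + 2)*(d + 3)*(d^2 - 4*d) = (d - 4)*(d + 2)*(d + 3)*(d)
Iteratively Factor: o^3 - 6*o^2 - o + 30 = (o + 2)*(o^2 - 8*o + 15) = (o - 3)*(o + 2)*(o - 5)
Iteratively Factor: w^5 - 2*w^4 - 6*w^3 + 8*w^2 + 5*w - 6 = (w + 1)*(w^4 - 3*w^3 - 3*w^2 + 11*w - 6) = (w - 1)*(w + 1)*(w^3 - 2*w^2 - 5*w + 6) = (w - 1)^2*(w + 1)*(w^2 - w - 6) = (w - 1)^2*(w + 1)*(w + 2)*(w - 3)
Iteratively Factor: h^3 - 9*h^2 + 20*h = (h - 5)*(h^2 - 4*h) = (h - 5)*(h - 4)*(h)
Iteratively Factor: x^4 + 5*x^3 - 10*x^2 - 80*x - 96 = (x + 4)*(x^3 + x^2 - 14*x - 24) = (x + 2)*(x + 4)*(x^2 - x - 12) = (x + 2)*(x + 3)*(x + 4)*(x - 4)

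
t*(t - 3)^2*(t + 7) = t^4 + t^3 - 33*t^2 + 63*t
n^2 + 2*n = n*(n + 2)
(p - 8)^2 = p^2 - 16*p + 64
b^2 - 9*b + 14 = (b - 7)*(b - 2)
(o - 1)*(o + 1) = o^2 - 1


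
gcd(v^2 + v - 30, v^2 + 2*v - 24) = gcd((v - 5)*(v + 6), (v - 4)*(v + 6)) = v + 6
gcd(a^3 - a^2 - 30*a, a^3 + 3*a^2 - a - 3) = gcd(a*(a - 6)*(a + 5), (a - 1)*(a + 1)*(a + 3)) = 1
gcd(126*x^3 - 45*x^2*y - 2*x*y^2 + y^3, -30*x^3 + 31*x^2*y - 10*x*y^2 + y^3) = 3*x - y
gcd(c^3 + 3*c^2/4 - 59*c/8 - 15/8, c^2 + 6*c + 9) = c + 3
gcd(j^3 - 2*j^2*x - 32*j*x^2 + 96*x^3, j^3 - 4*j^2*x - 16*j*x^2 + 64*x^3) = j^2 - 8*j*x + 16*x^2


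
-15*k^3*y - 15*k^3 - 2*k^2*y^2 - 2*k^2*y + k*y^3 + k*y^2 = (-5*k + y)*(3*k + y)*(k*y + k)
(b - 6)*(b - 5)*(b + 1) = b^3 - 10*b^2 + 19*b + 30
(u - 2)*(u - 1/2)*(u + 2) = u^3 - u^2/2 - 4*u + 2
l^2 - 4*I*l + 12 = (l - 6*I)*(l + 2*I)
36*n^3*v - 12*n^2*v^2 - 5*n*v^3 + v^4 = v*(-6*n + v)*(-2*n + v)*(3*n + v)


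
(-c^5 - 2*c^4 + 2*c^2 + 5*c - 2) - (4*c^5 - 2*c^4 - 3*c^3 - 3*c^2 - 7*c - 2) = -5*c^5 + 3*c^3 + 5*c^2 + 12*c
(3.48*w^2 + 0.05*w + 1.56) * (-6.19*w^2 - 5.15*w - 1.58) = -21.5412*w^4 - 18.2315*w^3 - 15.4123*w^2 - 8.113*w - 2.4648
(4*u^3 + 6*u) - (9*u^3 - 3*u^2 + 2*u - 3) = -5*u^3 + 3*u^2 + 4*u + 3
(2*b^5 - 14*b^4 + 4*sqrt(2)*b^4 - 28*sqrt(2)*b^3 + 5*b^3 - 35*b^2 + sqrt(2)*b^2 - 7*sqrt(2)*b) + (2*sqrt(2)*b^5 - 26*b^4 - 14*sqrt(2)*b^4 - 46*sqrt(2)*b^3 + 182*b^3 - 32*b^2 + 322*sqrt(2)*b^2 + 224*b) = 2*b^5 + 2*sqrt(2)*b^5 - 40*b^4 - 10*sqrt(2)*b^4 - 74*sqrt(2)*b^3 + 187*b^3 - 67*b^2 + 323*sqrt(2)*b^2 - 7*sqrt(2)*b + 224*b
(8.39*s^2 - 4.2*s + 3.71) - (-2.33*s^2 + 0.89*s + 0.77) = 10.72*s^2 - 5.09*s + 2.94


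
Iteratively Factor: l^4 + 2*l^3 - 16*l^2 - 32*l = (l)*(l^3 + 2*l^2 - 16*l - 32) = l*(l + 4)*(l^2 - 2*l - 8) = l*(l + 2)*(l + 4)*(l - 4)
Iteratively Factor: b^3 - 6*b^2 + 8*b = (b - 2)*(b^2 - 4*b) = (b - 4)*(b - 2)*(b)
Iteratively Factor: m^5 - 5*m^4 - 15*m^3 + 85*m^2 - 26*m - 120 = (m + 1)*(m^4 - 6*m^3 - 9*m^2 + 94*m - 120) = (m - 2)*(m + 1)*(m^3 - 4*m^2 - 17*m + 60) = (m - 2)*(m + 1)*(m + 4)*(m^2 - 8*m + 15) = (m - 5)*(m - 2)*(m + 1)*(m + 4)*(m - 3)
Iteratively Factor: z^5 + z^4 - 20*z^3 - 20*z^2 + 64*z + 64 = (z - 4)*(z^4 + 5*z^3 - 20*z - 16) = (z - 4)*(z + 1)*(z^3 + 4*z^2 - 4*z - 16) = (z - 4)*(z - 2)*(z + 1)*(z^2 + 6*z + 8) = (z - 4)*(z - 2)*(z + 1)*(z + 4)*(z + 2)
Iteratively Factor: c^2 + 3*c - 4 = (c + 4)*(c - 1)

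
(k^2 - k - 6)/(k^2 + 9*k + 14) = (k - 3)/(k + 7)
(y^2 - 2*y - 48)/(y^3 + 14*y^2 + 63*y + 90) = (y - 8)/(y^2 + 8*y + 15)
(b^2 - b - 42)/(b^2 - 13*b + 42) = (b + 6)/(b - 6)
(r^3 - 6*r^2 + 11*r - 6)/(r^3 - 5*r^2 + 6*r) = (r - 1)/r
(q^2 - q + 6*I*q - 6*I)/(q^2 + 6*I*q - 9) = (q^2 - q + 6*I*q - 6*I)/(q^2 + 6*I*q - 9)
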